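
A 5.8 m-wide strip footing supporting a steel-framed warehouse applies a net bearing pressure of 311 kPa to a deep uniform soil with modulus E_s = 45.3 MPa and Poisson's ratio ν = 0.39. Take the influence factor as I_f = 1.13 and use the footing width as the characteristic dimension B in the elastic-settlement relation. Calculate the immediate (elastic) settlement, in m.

S_e ≈ 0.0382 m

Immediate (elastic) settlement: S_e = q·B·(1−ν²)/E_s · I_f.
E_s = 45.3 MPa = 45300 kPa.
S_e = 311 × 5.8 × (1 − 0.39²) / 45300 × 1.13
    = 311 × 5.8 × 0.8479 / 45300 × 1.13
    = 0.03815 m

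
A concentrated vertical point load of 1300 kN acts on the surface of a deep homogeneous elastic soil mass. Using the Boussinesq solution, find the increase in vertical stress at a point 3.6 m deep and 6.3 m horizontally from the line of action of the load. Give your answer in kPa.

Boussinesq vertical stress below a point load on an elastic half-space:
Δσ_z = 3P/(2πz²) · [1 + (r/z)²]^(−5/2)
r/z = 6.3/3.6 = 1.75; [1+(r/z)²]^(−5/2) = 0.030062.
Δσ_z = 3×1300/(2π×3.6²) × 0.030062 = 47.894 × 0.030062 = 1.44 kPa

Δσ_z ≈ 1.44 kPa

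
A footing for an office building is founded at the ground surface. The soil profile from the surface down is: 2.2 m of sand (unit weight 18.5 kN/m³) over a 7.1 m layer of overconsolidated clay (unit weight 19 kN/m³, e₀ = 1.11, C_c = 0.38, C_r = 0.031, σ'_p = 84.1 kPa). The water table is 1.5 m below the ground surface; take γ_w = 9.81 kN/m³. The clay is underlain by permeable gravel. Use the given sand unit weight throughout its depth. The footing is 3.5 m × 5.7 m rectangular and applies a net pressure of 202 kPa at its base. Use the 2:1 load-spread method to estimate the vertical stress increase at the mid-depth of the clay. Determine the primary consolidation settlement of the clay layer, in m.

Mid-depth of clay below the ground surface: z = 2.2 + 7.1/2 = 5.75 m.
Total vertical stress at mid-clay: σ_v = 18.5×2.2 + 19×3.55 = 108.15 kPa.
Pore pressure: u = 9.81×(5.75 − 1.5) = 41.693 kPa.
Initial effective stress: σ'_0 = σ_v − u = 108.15 − 41.693 = 66.457 kPa.
Stress increase at mid-clay by the 2:1 spreading method:
Δσ = qBL/((B+z)(L+z)) = 202×3.5×5.7/((3.5+5.75)(5.7+5.75)) = 38.049 kPa
Final effective stress: σ'_f = 66.457 + 38.049 = 104.51 kPa.
σ'_f = 104.51 > σ'_p = 84.1 kPa, so the stress path crosses the preconsolidation pressure — recompression up to σ'_p, then virgin compression beyond:
S_c = H/(1+e₀)·[C_r·log₁₀(σ'_p/σ'_0) + C_c·log₁₀(σ'_f/σ'_p)]
    = 7.1/2.11 × [0.031×log₁₀(84.1/66.457) + 0.38×log₁₀(104.51/84.1)]
    = 3.3649 × [0.0031699 + 0.035858] = 0.1313 m

S_c ≈ 0.131 m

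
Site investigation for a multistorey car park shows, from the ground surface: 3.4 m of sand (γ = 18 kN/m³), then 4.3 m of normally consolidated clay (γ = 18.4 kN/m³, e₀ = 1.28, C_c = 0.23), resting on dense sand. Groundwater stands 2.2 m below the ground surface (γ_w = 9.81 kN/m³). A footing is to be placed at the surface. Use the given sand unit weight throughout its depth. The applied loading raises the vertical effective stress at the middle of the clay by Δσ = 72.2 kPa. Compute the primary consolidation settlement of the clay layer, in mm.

Mid-depth of clay below the ground surface: z = 3.4 + 4.3/2 = 5.55 m.
Total vertical stress at mid-clay: σ_v = 18×3.4 + 18.4×2.15 = 100.76 kPa.
Pore pressure: u = 9.81×(5.55 − 2.2) = 32.864 kPa.
Initial effective stress: σ'_0 = σ_v − u = 100.76 − 32.864 = 67.896 kPa.
Final effective stress: σ'_f = σ'_0 + Δσ = 67.896 + 72.2 = 140.1 kPa.
Normally consolidated clay, so the full stress increment lies on the virgin compression line:
S_c = C_c·H/(1+e₀)·log₁₀(σ'_f/σ'_0) = 0.23×4.3/(1+1.28)×log₁₀(140.1/67.896)
    = 0.43377 × 0.31459 = 0.1365 m

S_c ≈ 136 mm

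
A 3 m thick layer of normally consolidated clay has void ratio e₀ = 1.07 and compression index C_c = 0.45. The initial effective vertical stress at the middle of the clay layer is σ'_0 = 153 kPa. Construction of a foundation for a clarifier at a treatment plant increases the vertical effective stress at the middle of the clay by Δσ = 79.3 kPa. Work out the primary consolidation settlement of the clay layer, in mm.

Final effective stress: σ'_f = σ'_0 + Δσ = 153 + 79.3 = 232.3 kPa.
Normally consolidated clay, so the full stress increment lies on the virgin compression line:
S_c = C_c·H/(1+e₀)·log₁₀(σ'_f/σ'_0) = 0.45×3/(1+1.07)×log₁₀(232.3/153)
    = 0.65217 × 0.18136 = 0.1183 m

S_c ≈ 118 mm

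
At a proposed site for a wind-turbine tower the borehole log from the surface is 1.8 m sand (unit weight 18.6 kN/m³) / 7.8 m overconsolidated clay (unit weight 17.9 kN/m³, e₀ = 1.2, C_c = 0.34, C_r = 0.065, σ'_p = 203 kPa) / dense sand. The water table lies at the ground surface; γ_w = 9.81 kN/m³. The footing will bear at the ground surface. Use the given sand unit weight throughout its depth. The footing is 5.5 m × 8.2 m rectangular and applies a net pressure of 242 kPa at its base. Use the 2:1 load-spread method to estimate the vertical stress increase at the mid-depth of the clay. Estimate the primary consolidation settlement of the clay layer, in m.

S_c ≈ 0.0909 m

Mid-depth of clay below the ground surface: z = 1.8 + 7.8/2 = 5.7 m.
Total vertical stress at mid-clay: σ_v = 18.6×1.8 + 17.9×3.9 = 103.29 kPa.
Pore pressure: u = 9.81×(5.7 − 0) = 55.917 kPa.
Initial effective stress: σ'_0 = σ_v − u = 103.29 − 55.917 = 47.373 kPa.
Stress increase at mid-clay by the 2:1 spreading method:
Δσ = qBL/((B+z)(L+z)) = 242×5.5×8.2/((5.5+5.7)(8.2+5.7)) = 70.107 kPa
Final effective stress: σ'_f = 47.373 + 70.107 = 117.48 kPa.
σ'_f = 117.48 ≤ σ'_p = 203 kPa, so the clay remains overconsolidated and only the recompression index applies:
S_c = C_r·H/(1+e₀)·log₁₀(σ'_f/σ'_0) = 0.065×7.8/2.2×log₁₀(117.48/47.373)
    = 0.23046 × 0.39443 = 0.0909 m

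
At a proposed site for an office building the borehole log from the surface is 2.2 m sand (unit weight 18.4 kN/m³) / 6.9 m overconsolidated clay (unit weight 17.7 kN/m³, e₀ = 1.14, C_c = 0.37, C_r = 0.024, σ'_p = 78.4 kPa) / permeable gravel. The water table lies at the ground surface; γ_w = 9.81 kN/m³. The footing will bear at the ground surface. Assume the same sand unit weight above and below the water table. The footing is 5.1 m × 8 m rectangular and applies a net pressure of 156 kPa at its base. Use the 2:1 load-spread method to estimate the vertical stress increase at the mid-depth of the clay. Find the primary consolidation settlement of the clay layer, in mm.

S_c ≈ 86.4 mm

Mid-depth of clay below the ground surface: z = 2.2 + 6.9/2 = 5.65 m.
Total vertical stress at mid-clay: σ_v = 18.4×2.2 + 17.7×3.45 = 101.54 kPa.
Pore pressure: u = 9.81×(5.65 − 0) = 55.427 kPa.
Initial effective stress: σ'_0 = σ_v − u = 101.54 − 55.427 = 46.113 kPa.
Stress increase at mid-clay by the 2:1 spreading method:
Δσ = qBL/((B+z)(L+z)) = 156×5.1×8/((5.1+5.65)(8+5.65)) = 43.375 kPa
Final effective stress: σ'_f = 46.113 + 43.375 = 89.488 kPa.
σ'_f = 89.488 > σ'_p = 78.4 kPa, so the stress path crosses the preconsolidation pressure — recompression up to σ'_p, then virgin compression beyond:
S_c = H/(1+e₀)·[C_r·log₁₀(σ'_p/σ'_0) + C_c·log₁₀(σ'_f/σ'_p)]
    = 6.9/2.14 × [0.024×log₁₀(78.4/46.113) + 0.37×log₁₀(89.488/78.4)]
    = 3.2243 × [0.0055318 + 0.021256] = 0.08637 m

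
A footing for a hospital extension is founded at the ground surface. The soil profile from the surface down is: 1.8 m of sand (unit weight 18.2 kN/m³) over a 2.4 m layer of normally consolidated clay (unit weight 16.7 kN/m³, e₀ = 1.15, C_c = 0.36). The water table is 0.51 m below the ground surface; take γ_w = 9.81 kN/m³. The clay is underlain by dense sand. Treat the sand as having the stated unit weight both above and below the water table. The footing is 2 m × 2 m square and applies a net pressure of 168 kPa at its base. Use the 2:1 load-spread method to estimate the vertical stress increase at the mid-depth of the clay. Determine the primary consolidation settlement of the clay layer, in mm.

S_c ≈ 116 mm

Mid-depth of clay below the ground surface: z = 1.8 + 2.4/2 = 3 m.
Total vertical stress at mid-clay: σ_v = 18.2×1.8 + 16.7×1.2 = 52.8 kPa.
Pore pressure: u = 9.81×(3 − 0.51) = 24.427 kPa.
Initial effective stress: σ'_0 = σ_v − u = 52.8 − 24.427 = 28.373 kPa.
Stress increase at mid-clay by the 2:1 spreading method:
Δσ = qBL/((B+z)(L+z)) = 168×2×2/((2+3)(2+3)) = 26.88 kPa
Final effective stress: σ'_f = σ'_0 + Δσ = 28.373 + 26.88 = 55.253 kPa.
Normally consolidated clay, so the full stress increment lies on the virgin compression line:
S_c = C_c·H/(1+e₀)·log₁₀(σ'_f/σ'_0) = 0.36×2.4/(1+1.15)×log₁₀(55.253/28.373)
    = 0.40186 × 0.28945 = 0.1163 m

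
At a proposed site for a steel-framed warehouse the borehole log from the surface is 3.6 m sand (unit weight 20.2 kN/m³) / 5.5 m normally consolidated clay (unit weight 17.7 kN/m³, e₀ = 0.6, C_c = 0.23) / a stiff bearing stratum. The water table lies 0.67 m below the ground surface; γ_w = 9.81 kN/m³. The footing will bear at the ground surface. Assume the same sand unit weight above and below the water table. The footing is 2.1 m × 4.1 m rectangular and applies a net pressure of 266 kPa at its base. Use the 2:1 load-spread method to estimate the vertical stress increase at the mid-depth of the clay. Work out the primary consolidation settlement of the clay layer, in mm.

S_c ≈ 114 mm

Mid-depth of clay below the ground surface: z = 3.6 + 5.5/2 = 6.35 m.
Total vertical stress at mid-clay: σ_v = 20.2×3.6 + 17.7×2.75 = 121.39 kPa.
Pore pressure: u = 9.81×(6.35 − 0.67) = 55.721 kPa.
Initial effective stress: σ'_0 = σ_v − u = 121.39 − 55.721 = 65.669 kPa.
Stress increase at mid-clay by the 2:1 spreading method:
Δσ = qBL/((B+z)(L+z)) = 266×2.1×4.1/((2.1+6.35)(4.1+6.35)) = 25.937 kPa
Final effective stress: σ'_f = σ'_0 + Δσ = 65.669 + 25.937 = 91.606 kPa.
Normally consolidated clay, so the full stress increment lies on the virgin compression line:
S_c = C_c·H/(1+e₀)·log₁₀(σ'_f/σ'_0) = 0.23×5.5/(1+0.6)×log₁₀(91.606/65.669)
    = 0.79063 × 0.14456 = 0.1143 m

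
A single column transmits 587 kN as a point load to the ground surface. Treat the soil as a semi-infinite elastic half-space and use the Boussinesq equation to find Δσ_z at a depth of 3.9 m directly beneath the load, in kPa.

Δσ_z ≈ 18.4 kPa

Boussinesq vertical stress below a point load on an elastic half-space:
Δσ_z = 3P/(2πz²) · [1 + (r/z)²]^(−5/2)
r/z = 0/3.9 = 0; [1+(r/z)²]^(−5/2) = 1.
Δσ_z = 3×587/(2π×3.9²) × 1 = 18.427 × 1 = 18.43 kPa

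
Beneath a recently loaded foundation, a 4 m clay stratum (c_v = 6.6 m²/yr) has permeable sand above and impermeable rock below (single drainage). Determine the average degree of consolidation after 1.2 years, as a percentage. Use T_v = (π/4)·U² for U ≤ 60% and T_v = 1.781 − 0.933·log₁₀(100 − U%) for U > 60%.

U ≈ 76.1 %

Drainage path length: H_d = H = 4 m (single drainage).
T_v = c_v·t/H_d² = 6.6×1.2/4² = 0.495.
T_v = 0.495 corresponds to the U > 60% branch:
U = 1 − 10^((1.781 − T_v)/0.933)/100 = 0.761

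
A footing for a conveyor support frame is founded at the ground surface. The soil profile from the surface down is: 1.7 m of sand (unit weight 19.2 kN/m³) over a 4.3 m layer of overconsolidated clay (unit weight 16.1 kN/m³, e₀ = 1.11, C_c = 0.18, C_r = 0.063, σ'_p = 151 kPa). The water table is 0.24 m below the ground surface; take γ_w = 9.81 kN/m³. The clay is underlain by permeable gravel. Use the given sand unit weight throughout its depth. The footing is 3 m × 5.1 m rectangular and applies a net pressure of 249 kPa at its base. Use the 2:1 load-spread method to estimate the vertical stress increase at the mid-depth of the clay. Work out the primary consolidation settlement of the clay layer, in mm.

S_c ≈ 60.3 mm

Mid-depth of clay below the ground surface: z = 1.7 + 4.3/2 = 3.85 m.
Total vertical stress at mid-clay: σ_v = 19.2×1.7 + 16.1×2.15 = 67.255 kPa.
Pore pressure: u = 9.81×(3.85 − 0.24) = 35.414 kPa.
Initial effective stress: σ'_0 = σ_v − u = 67.255 − 35.414 = 31.841 kPa.
Stress increase at mid-clay by the 2:1 spreading method:
Δσ = qBL/((B+z)(L+z)) = 249×3×5.1/((3+3.85)(5.1+3.85)) = 62.141 kPa
Final effective stress: σ'_f = 31.841 + 62.141 = 93.982 kPa.
σ'_f = 93.982 ≤ σ'_p = 151 kPa, so the clay remains overconsolidated and only the recompression index applies:
S_c = C_r·H/(1+e₀)·log₁₀(σ'_f/σ'_0) = 0.063×4.3/2.11×log₁₀(93.982/31.841)
    = 0.12839 × 0.47006 = 0.06035 m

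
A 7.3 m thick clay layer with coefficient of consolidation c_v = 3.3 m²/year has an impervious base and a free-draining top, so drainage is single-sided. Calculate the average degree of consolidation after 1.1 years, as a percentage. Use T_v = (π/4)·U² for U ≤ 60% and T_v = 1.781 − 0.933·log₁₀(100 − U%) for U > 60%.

U ≈ 29.5 %

Drainage path length: H_d = H = 7.3 m (single drainage).
T_v = c_v·t/H_d² = 3.3×1.1/7.3² = 0.068118.
T_v = 0.068118 corresponds to the U ≤ 60% branch:
U = √(4T_v/π) = 0.2945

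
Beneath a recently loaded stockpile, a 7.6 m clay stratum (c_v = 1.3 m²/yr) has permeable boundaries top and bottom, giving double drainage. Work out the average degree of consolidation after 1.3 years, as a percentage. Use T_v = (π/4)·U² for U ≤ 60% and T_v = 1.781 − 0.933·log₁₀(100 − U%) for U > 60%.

U ≈ 38.6 %

Drainage path length: H_d = H/2 = 3.8 m (double drainage).
T_v = c_v·t/H_d² = 1.3×1.3/3.8² = 0.11704.
T_v = 0.11704 corresponds to the U ≤ 60% branch:
U = √(4T_v/π) = 0.386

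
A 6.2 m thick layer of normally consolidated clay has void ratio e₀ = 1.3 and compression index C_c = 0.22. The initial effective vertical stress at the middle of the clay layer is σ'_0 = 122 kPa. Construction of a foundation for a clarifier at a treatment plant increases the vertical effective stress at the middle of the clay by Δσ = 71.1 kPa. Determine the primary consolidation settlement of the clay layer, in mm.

S_c ≈ 118 mm

Final effective stress: σ'_f = σ'_0 + Δσ = 122 + 71.1 = 193.1 kPa.
Normally consolidated clay, so the full stress increment lies on the virgin compression line:
S_c = C_c·H/(1+e₀)·log₁₀(σ'_f/σ'_0) = 0.22×6.2/(1+1.3)×log₁₀(193.1/122)
    = 0.59304 × 0.19942 = 0.1183 m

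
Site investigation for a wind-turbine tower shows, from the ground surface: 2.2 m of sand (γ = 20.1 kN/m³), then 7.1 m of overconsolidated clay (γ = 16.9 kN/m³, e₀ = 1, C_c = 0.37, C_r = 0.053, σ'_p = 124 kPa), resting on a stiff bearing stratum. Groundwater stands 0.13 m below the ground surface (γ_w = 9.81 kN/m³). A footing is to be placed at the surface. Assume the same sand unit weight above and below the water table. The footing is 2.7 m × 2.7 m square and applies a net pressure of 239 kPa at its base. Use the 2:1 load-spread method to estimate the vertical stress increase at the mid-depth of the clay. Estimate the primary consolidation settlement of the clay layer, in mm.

Mid-depth of clay below the ground surface: z = 2.2 + 7.1/2 = 5.75 m.
Total vertical stress at mid-clay: σ_v = 20.1×2.2 + 16.9×3.55 = 104.22 kPa.
Pore pressure: u = 9.81×(5.75 − 0.13) = 55.132 kPa.
Initial effective stress: σ'_0 = σ_v − u = 104.22 − 55.132 = 49.088 kPa.
Stress increase at mid-clay by the 2:1 spreading method:
Δσ = qBL/((B+z)(L+z)) = 239×2.7×2.7/((2.7+5.75)(2.7+5.75)) = 24.401 kPa
Final effective stress: σ'_f = 49.088 + 24.401 = 73.489 kPa.
σ'_f = 73.489 ≤ σ'_p = 124 kPa, so the clay remains overconsolidated and only the recompression index applies:
S_c = C_r·H/(1+e₀)·log₁₀(σ'_f/σ'_0) = 0.053×7.1/2×log₁₀(73.489/49.088)
    = 0.18815 × 0.17525 = 0.03297 m

S_c ≈ 33 mm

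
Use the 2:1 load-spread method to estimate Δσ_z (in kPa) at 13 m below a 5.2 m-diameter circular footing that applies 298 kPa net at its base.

Δσ_z ≈ 24.3 kPa

By the 2:1 method the load spreads at 1 horizontal : 2 vertical, so at depth z the loaded area has grown by z in each plan dimension:
Δσ ≈ qD²/(D+z)² = 298×5.2²/(5.2+13)² = 24.327 kPa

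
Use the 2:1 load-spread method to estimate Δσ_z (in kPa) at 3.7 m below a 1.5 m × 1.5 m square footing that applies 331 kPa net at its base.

By the 2:1 method the load spreads at 1 horizontal : 2 vertical, so at depth z the loaded area has grown by z in each plan dimension:
Δσ = qBL/((B+z)(L+z)) = 331×1.5×1.5/((1.5+3.7)(1.5+3.7)) = 27.543 kPa

Δσ_z ≈ 27.5 kPa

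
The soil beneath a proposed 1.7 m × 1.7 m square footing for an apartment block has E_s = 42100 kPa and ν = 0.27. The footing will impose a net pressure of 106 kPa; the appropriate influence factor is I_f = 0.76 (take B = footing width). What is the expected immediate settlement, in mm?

S_e ≈ 3.02 mm

Immediate (elastic) settlement: S_e = q·B·(1−ν²)/E_s · I_f.
S_e = 106 × 1.7 × (1 − 0.27²) / 42100 × 0.76
    = 106 × 1.7 × 0.9271 / 42100 × 0.76
    = 0.003016 m = 3.016 mm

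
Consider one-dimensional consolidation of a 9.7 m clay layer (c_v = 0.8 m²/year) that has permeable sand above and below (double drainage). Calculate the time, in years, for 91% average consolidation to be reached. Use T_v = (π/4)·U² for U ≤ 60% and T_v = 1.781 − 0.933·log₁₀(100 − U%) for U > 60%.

Drainage path length: H_d = H/2 = 4.85 m (double drainage).
U > 60%: T_v = 1.781 − 0.933·log₁₀(100 − 91) = 0.89069.
t = T_v·H_d²/c_v = 0.89069×4.85²/0.8 = 26.19 years.

t ≈ 26.2 years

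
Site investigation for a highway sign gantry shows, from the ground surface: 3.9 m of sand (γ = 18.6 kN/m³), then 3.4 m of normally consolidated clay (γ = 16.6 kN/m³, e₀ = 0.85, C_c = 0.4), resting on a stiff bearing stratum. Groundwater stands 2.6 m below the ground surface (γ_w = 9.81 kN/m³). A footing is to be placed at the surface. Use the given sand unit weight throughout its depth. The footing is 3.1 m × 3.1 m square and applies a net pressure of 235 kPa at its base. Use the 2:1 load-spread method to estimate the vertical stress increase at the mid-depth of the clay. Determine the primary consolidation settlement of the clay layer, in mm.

S_c ≈ 112 mm

Mid-depth of clay below the ground surface: z = 3.9 + 3.4/2 = 5.6 m.
Total vertical stress at mid-clay: σ_v = 18.6×3.9 + 16.6×1.7 = 100.76 kPa.
Pore pressure: u = 9.81×(5.6 − 2.6) = 29.43 kPa.
Initial effective stress: σ'_0 = σ_v − u = 100.76 − 29.43 = 71.33 kPa.
Stress increase at mid-clay by the 2:1 spreading method:
Δσ = qBL/((B+z)(L+z)) = 235×3.1×3.1/((3.1+5.6)(3.1+5.6)) = 29.837 kPa
Final effective stress: σ'_f = σ'_0 + Δσ = 71.33 + 29.837 = 101.17 kPa.
Normally consolidated clay, so the full stress increment lies on the virgin compression line:
S_c = C_c·H/(1+e₀)·log₁₀(σ'_f/σ'_0) = 0.4×3.4/(1+0.85)×log₁₀(101.17/71.33)
    = 0.73514 × 0.15178 = 0.1116 m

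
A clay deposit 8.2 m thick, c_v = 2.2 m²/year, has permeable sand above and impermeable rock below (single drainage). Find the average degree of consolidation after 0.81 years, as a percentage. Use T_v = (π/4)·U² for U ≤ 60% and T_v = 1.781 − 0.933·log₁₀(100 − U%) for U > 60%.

U ≈ 18.4 %

Drainage path length: H_d = H = 8.2 m (single drainage).
T_v = c_v·t/H_d² = 2.2×0.81/8.2² = 0.026502.
T_v = 0.026502 corresponds to the U ≤ 60% branch:
U = √(4T_v/π) = 0.1837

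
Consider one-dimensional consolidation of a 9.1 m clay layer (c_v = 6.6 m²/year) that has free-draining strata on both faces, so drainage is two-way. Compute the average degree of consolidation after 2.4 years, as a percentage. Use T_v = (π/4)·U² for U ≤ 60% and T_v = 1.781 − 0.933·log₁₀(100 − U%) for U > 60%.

Drainage path length: H_d = H/2 = 4.55 m (double drainage).
T_v = c_v·t/H_d² = 6.6×2.4/4.55² = 0.76512.
T_v = 0.76512 corresponds to the U > 60% branch:
U = 1 − 10^((1.781 − T_v)/0.933)/100 = 0.8773

U ≈ 87.7 %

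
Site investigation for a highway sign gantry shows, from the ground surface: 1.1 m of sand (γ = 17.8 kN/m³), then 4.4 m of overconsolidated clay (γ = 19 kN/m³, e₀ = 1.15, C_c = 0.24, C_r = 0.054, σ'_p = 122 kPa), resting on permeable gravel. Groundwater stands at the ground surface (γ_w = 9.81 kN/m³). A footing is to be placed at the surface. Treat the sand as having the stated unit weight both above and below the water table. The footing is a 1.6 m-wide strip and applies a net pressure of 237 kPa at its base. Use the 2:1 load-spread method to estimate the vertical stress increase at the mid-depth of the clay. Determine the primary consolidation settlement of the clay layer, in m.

S_c ≈ 0.0624 m

Mid-depth of clay below the ground surface: z = 1.1 + 4.4/2 = 3.3 m.
Total vertical stress at mid-clay: σ_v = 17.8×1.1 + 19×2.2 = 61.38 kPa.
Pore pressure: u = 9.81×(3.3 − 0) = 32.373 kPa.
Initial effective stress: σ'_0 = σ_v − u = 61.38 − 32.373 = 29.007 kPa.
Stress increase at mid-clay by the 2:1 spreading method:
Δσ = qB/(B+z) = 237×1.6/(1.6+3.3) = 77.388 kPa
Final effective stress: σ'_f = 29.007 + 77.388 = 106.4 kPa.
σ'_f = 106.4 ≤ σ'_p = 122 kPa, so the clay remains overconsolidated and only the recompression index applies:
S_c = C_r·H/(1+e₀)·log₁₀(σ'_f/σ'_0) = 0.054×4.4/2.15×log₁₀(106.4/29.007)
    = 0.11051 × 0.56444 = 0.06238 m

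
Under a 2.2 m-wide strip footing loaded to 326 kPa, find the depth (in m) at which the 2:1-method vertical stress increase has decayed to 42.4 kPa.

2:1 spreading — at depth z the loaded area has grown by z in each plan dimension:
qB/(B+z) = Δσ_z ⇒ z = qB/Δσ_z − B = 326×2.2/42.4 − 2.2 = 14.72 m

z ≈ 14.7 m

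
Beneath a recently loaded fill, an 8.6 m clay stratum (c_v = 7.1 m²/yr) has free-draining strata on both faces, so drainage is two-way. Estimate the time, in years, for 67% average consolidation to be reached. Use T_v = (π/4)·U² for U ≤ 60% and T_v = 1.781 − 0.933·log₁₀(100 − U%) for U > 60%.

Drainage path length: H_d = H/2 = 4.3 m (double drainage).
U > 60%: T_v = 1.781 − 0.933·log₁₀(100 − 67) = 0.36423.
t = T_v·H_d²/c_v = 0.36423×4.3²/7.1 = 0.9485 years.

t ≈ 0.949 years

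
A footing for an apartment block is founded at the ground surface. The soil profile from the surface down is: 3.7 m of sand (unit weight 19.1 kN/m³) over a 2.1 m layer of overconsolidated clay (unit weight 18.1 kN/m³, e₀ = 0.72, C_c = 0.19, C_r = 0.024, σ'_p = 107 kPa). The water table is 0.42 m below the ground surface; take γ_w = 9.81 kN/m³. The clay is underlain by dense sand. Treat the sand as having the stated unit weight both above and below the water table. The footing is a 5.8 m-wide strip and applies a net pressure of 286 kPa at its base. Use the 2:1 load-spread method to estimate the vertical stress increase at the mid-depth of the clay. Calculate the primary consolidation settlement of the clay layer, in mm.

Mid-depth of clay below the ground surface: z = 3.7 + 2.1/2 = 4.75 m.
Total vertical stress at mid-clay: σ_v = 19.1×3.7 + 18.1×1.05 = 89.675 kPa.
Pore pressure: u = 9.81×(4.75 − 0.42) = 42.477 kPa.
Initial effective stress: σ'_0 = σ_v − u = 89.675 − 42.477 = 47.198 kPa.
Stress increase at mid-clay by the 2:1 spreading method:
Δσ = qB/(B+z) = 286×5.8/(5.8+4.75) = 157.23 kPa
Final effective stress: σ'_f = 47.198 + 157.23 = 204.43 kPa.
σ'_f = 204.43 > σ'_p = 107 kPa, so the stress path crosses the preconsolidation pressure — recompression up to σ'_p, then virgin compression beyond:
S_c = H/(1+e₀)·[C_r·log₁₀(σ'_p/σ'_0) + C_c·log₁₀(σ'_f/σ'_p)]
    = 2.1/1.72 × [0.024×log₁₀(107/47.198) + 0.19×log₁₀(204.43/107)]
    = 1.2209 × [0.008531 + 0.053421] = 0.07564 m

S_c ≈ 75.6 mm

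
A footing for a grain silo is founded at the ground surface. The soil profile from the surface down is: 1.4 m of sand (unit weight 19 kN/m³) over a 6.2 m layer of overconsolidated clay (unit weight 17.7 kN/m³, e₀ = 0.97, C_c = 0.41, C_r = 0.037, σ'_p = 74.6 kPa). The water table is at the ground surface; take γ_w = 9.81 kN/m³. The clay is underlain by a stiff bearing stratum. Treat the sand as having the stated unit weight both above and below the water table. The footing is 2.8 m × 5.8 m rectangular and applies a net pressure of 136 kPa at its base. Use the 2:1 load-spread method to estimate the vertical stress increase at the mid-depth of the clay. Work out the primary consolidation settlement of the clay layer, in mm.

S_c ≈ 29.4 mm

Mid-depth of clay below the ground surface: z = 1.4 + 6.2/2 = 4.5 m.
Total vertical stress at mid-clay: σ_v = 19×1.4 + 17.7×3.1 = 81.47 kPa.
Pore pressure: u = 9.81×(4.5 − 0) = 44.145 kPa.
Initial effective stress: σ'_0 = σ_v − u = 81.47 − 44.145 = 37.325 kPa.
Stress increase at mid-clay by the 2:1 spreading method:
Δσ = qBL/((B+z)(L+z)) = 136×2.8×5.8/((2.8+4.5)(5.8+4.5)) = 29.374 kPa
Final effective stress: σ'_f = 37.325 + 29.374 = 66.699 kPa.
σ'_f = 66.699 ≤ σ'_p = 74.6 kPa, so the clay remains overconsolidated and only the recompression index applies:
S_c = C_r·H/(1+e₀)·log₁₀(σ'_f/σ'_0) = 0.037×6.2/1.97×log₁₀(66.699/37.325)
    = 0.11645 × 0.25212 = 0.02936 m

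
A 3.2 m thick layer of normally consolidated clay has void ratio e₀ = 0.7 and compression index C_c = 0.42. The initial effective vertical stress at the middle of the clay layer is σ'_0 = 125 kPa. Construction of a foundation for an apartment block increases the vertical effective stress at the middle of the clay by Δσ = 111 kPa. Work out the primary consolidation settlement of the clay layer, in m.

S_c ≈ 0.218 m

Final effective stress: σ'_f = σ'_0 + Δσ = 125 + 111 = 236 kPa.
Normally consolidated clay, so the full stress increment lies on the virgin compression line:
S_c = C_c·H/(1+e₀)·log₁₀(σ'_f/σ'_0) = 0.42×3.2/(1+0.7)×log₁₀(236/125)
    = 0.79059 × 0.276 = 0.2182 m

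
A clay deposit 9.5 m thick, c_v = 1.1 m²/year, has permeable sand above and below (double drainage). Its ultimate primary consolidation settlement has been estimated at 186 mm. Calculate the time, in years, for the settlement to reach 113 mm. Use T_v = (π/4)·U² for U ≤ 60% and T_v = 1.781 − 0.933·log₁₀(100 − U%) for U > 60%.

Drainage path length: H_d = H/2 = 4.75 m (double drainage).
U = S(t)/S_ult = 113/186 = 0.6075.
U > 60%: T_v = 1.781 − 0.933·log₁₀(100 − 60.753) = 0.29398.
t = T_v·H_d²/c_v = 0.29398×4.75²/1.1 = 6.03 years.

t ≈ 6.03 years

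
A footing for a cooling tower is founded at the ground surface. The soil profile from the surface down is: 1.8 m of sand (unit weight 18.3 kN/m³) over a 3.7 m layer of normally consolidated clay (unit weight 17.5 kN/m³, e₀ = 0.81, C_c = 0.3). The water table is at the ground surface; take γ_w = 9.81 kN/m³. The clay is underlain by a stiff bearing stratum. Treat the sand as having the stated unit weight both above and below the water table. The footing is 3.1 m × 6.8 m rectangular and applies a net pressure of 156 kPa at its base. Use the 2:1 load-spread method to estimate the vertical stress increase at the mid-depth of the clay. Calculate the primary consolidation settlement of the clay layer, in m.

S_c ≈ 0.252 m

Mid-depth of clay below the ground surface: z = 1.8 + 3.7/2 = 3.65 m.
Total vertical stress at mid-clay: σ_v = 18.3×1.8 + 17.5×1.85 = 65.315 kPa.
Pore pressure: u = 9.81×(3.65 − 0) = 35.806 kPa.
Initial effective stress: σ'_0 = σ_v − u = 65.315 − 35.806 = 29.509 kPa.
Stress increase at mid-clay by the 2:1 spreading method:
Δσ = qBL/((B+z)(L+z)) = 156×3.1×6.8/((3.1+3.65)(6.8+3.65)) = 46.62 kPa
Final effective stress: σ'_f = σ'_0 + Δσ = 29.509 + 46.62 = 76.129 kPa.
Normally consolidated clay, so the full stress increment lies on the virgin compression line:
S_c = C_c·H/(1+e₀)·log₁₀(σ'_f/σ'_0) = 0.3×3.7/(1+0.81)×log₁₀(76.129/29.509)
    = 0.61326 × 0.4116 = 0.2524 m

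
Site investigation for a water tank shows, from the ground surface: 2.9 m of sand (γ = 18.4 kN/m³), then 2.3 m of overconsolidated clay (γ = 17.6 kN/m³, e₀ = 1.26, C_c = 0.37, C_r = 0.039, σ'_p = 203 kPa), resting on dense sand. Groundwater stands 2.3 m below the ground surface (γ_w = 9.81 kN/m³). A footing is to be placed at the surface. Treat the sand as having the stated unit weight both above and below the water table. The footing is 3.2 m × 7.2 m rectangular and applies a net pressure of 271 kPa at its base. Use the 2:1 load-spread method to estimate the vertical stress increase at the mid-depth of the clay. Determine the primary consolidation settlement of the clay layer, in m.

S_c ≈ 0.0148 m

Mid-depth of clay below the ground surface: z = 2.9 + 2.3/2 = 4.05 m.
Total vertical stress at mid-clay: σ_v = 18.4×2.9 + 17.6×1.15 = 73.6 kPa.
Pore pressure: u = 9.81×(4.05 − 2.3) = 17.168 kPa.
Initial effective stress: σ'_0 = σ_v − u = 73.6 − 17.168 = 56.432 kPa.
Stress increase at mid-clay by the 2:1 spreading method:
Δσ = qBL/((B+z)(L+z)) = 271×3.2×7.2/((3.2+4.05)(7.2+4.05)) = 76.553 kPa
Final effective stress: σ'_f = 56.432 + 76.553 = 132.99 kPa.
σ'_f = 132.99 ≤ σ'_p = 203 kPa, so the clay remains overconsolidated and only the recompression index applies:
S_c = C_r·H/(1+e₀)·log₁₀(σ'_f/σ'_0) = 0.039×2.3/2.26×log₁₀(132.99/56.432)
    = 0.03969 × 0.37229 = 0.01478 m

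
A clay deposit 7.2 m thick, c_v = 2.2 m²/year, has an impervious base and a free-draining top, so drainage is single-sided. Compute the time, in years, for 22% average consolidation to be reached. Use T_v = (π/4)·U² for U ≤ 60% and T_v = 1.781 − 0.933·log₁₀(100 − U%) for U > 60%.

t ≈ 0.896 years

Drainage path length: H_d = H = 7.2 m (single drainage).
U ≤ 60%: T_v = (π/4)·U² = (π/4)×0.22² = 0.038013.
t = T_v·H_d²/c_v = 0.038013×7.2²/2.2 = 0.8957 years.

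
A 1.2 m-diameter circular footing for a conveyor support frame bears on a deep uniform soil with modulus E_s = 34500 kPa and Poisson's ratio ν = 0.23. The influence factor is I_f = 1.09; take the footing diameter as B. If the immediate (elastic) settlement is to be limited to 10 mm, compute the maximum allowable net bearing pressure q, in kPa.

q ≈ 278 kPa

S_e = q·B·(1−ν²)/E_s · I_f  ⇒  q = S_e·E_s / (B·(1−ν²)·I_f).
q = 0.01 × 34500 / (1.2 × 0.9471 × 1.09) = 278.5 kPa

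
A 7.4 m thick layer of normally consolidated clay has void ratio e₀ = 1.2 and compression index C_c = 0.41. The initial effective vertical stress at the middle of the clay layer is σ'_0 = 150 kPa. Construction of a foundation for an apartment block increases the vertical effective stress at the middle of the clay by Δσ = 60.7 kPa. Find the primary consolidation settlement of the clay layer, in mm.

Final effective stress: σ'_f = σ'_0 + Δσ = 150 + 60.7 = 210.7 kPa.
Normally consolidated clay, so the full stress increment lies on the virgin compression line:
S_c = C_c·H/(1+e₀)·log₁₀(σ'_f/σ'_0) = 0.41×7.4/(1+1.2)×log₁₀(210.7/150)
    = 1.3791 × 0.14757 = 0.2035 m

S_c ≈ 204 mm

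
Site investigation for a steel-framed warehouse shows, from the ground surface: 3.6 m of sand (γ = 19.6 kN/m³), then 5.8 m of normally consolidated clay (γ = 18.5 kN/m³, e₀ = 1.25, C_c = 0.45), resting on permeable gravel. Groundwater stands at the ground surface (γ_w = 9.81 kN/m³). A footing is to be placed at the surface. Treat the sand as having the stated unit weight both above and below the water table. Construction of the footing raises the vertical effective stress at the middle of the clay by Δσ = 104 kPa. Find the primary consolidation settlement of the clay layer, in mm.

S_c ≈ 504 mm

Mid-depth of clay below the ground surface: z = 3.6 + 5.8/2 = 6.5 m.
Total vertical stress at mid-clay: σ_v = 19.6×3.6 + 18.5×2.9 = 124.21 kPa.
Pore pressure: u = 9.81×(6.5 − 0) = 63.765 kPa.
Initial effective stress: σ'_0 = σ_v − u = 124.21 − 63.765 = 60.445 kPa.
Final effective stress: σ'_f = σ'_0 + Δσ = 60.445 + 104 = 164.44 kPa.
Normally consolidated clay, so the full stress increment lies on the virgin compression line:
S_c = C_c·H/(1+e₀)·log₁₀(σ'_f/σ'_0) = 0.45×5.8/(1+1.25)×log₁₀(164.44/60.445)
    = 1.16 × 0.43465 = 0.5042 m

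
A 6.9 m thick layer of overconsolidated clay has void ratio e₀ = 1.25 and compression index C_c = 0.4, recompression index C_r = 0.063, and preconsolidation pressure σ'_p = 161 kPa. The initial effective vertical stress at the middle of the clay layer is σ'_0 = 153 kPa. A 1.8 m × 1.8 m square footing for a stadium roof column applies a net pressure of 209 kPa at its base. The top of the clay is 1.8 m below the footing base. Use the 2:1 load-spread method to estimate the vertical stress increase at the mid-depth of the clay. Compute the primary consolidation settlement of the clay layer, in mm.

S_c ≈ 22.6 mm

Mid-depth of clay below the footing base: z = 1.8 + 6.9/2 = 5.25 m.
Stress increase at mid-clay by the 2:1 spreading method:
Δσ = qBL/((B+z)(L+z)) = 209×1.8×1.8/((1.8+5.25)(1.8+5.25)) = 13.624 kPa
Final effective stress: σ'_f = 153 + 13.624 = 166.62 kPa.
σ'_f = 166.62 > σ'_p = 161 kPa, so the stress path crosses the preconsolidation pressure — recompression up to σ'_p, then virgin compression beyond:
S_c = H/(1+e₀)·[C_r·log₁₀(σ'_p/σ'_0) + C_c·log₁₀(σ'_f/σ'_p)]
    = 6.9/2.25 × [0.063×log₁₀(161/153) + 0.4×log₁₀(166.62/161)]
    = 3.0667 × [0.0013945 + 0.0059605] = 0.02256 m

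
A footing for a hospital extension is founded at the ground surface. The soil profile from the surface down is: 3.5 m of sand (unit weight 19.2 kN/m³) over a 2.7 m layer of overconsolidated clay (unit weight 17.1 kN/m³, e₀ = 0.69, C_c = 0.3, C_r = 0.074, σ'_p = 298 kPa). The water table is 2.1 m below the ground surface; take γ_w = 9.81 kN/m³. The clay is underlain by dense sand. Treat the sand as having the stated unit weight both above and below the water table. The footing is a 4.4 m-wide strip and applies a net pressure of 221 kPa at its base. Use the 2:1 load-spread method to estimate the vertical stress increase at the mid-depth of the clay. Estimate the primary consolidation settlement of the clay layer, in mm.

S_c ≈ 50.2 mm

Mid-depth of clay below the ground surface: z = 3.5 + 2.7/2 = 4.85 m.
Total vertical stress at mid-clay: σ_v = 19.2×3.5 + 17.1×1.35 = 90.285 kPa.
Pore pressure: u = 9.81×(4.85 − 2.1) = 26.978 kPa.
Initial effective stress: σ'_0 = σ_v − u = 90.285 − 26.978 = 63.307 kPa.
Stress increase at mid-clay by the 2:1 spreading method:
Δσ = qB/(B+z) = 221×4.4/(4.4+4.85) = 105.12 kPa
Final effective stress: σ'_f = 63.307 + 105.12 = 168.43 kPa.
σ'_f = 168.43 ≤ σ'_p = 298 kPa, so the clay remains overconsolidated and only the recompression index applies:
S_c = C_r·H/(1+e₀)·log₁₀(σ'_f/σ'_0) = 0.074×2.7/1.69×log₁₀(168.43/63.307)
    = 0.11822 × 0.42497 = 0.05024 m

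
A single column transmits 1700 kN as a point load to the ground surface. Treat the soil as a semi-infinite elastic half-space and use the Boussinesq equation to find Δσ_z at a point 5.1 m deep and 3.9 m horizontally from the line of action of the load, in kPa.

Boussinesq vertical stress below a point load on an elastic half-space:
Δσ_z = 3P/(2πz²) · [1 + (r/z)²]^(−5/2)
r/z = 3.9/5.1 = 0.76471; [1+(r/z)²]^(−5/2) = 0.31629.
Δσ_z = 3×1700/(2π×5.1²) × 0.31629 = 31.207 × 0.31629 = 9.87 kPa

Δσ_z ≈ 9.87 kPa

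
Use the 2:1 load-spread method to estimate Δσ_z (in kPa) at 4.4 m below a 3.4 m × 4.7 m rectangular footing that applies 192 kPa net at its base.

By the 2:1 method the load spreads at 1 horizontal : 2 vertical, so at depth z the loaded area has grown by z in each plan dimension:
Δσ = qBL/((B+z)(L+z)) = 192×3.4×4.7/((3.4+4.4)(4.7+4.4)) = 43.226 kPa

Δσ_z ≈ 43.2 kPa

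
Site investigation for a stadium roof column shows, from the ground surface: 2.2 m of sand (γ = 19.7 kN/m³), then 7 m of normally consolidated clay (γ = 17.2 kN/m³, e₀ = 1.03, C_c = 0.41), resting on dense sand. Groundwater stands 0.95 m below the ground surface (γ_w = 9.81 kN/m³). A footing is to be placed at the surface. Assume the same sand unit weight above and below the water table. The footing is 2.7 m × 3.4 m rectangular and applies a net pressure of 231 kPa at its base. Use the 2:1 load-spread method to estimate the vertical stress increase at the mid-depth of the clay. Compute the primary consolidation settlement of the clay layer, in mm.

S_c ≈ 244 mm

Mid-depth of clay below the ground surface: z = 2.2 + 7/2 = 5.7 m.
Total vertical stress at mid-clay: σ_v = 19.7×2.2 + 17.2×3.5 = 103.54 kPa.
Pore pressure: u = 9.81×(5.7 − 0.95) = 46.598 kPa.
Initial effective stress: σ'_0 = σ_v − u = 103.54 − 46.598 = 56.942 kPa.
Stress increase at mid-clay by the 2:1 spreading method:
Δσ = qBL/((B+z)(L+z)) = 231×2.7×3.4/((2.7+5.7)(3.4+5.7)) = 27.742 kPa
Final effective stress: σ'_f = σ'_0 + Δσ = 56.942 + 27.742 = 84.684 kPa.
Normally consolidated clay, so the full stress increment lies on the virgin compression line:
S_c = C_c·H/(1+e₀)·log₁₀(σ'_f/σ'_0) = 0.41×7/(1+1.03)×log₁₀(84.684/56.942)
    = 1.4138 × 0.17237 = 0.2437 m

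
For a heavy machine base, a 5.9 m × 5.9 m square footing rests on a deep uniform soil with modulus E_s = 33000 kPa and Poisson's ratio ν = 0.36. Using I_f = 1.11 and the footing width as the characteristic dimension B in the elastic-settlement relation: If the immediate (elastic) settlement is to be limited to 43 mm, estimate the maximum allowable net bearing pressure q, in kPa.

q ≈ 249 kPa

S_e = q·B·(1−ν²)/E_s · I_f  ⇒  q = S_e·E_s / (B·(1−ν²)·I_f).
q = 0.043 × 33000 / (5.9 × 0.8704 × 1.11) = 248.9 kPa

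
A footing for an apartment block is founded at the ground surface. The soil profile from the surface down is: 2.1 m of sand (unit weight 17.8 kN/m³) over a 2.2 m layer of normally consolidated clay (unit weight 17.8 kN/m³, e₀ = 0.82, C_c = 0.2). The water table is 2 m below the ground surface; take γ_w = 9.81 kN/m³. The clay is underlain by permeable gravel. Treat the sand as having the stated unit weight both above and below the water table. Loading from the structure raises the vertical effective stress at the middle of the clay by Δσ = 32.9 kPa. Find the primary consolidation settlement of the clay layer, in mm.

Mid-depth of clay below the ground surface: z = 2.1 + 2.2/2 = 3.2 m.
Total vertical stress at mid-clay: σ_v = 17.8×2.1 + 17.8×1.1 = 56.96 kPa.
Pore pressure: u = 9.81×(3.2 − 2) = 11.772 kPa.
Initial effective stress: σ'_0 = σ_v − u = 56.96 − 11.772 = 45.188 kPa.
Final effective stress: σ'_f = σ'_0 + Δσ = 45.188 + 32.9 = 78.088 kPa.
Normally consolidated clay, so the full stress increment lies on the virgin compression line:
S_c = C_c·H/(1+e₀)·log₁₀(σ'_f/σ'_0) = 0.2×2.2/(1+0.82)×log₁₀(78.088/45.188)
    = 0.24176 × 0.23756 = 0.05743 m

S_c ≈ 57.4 mm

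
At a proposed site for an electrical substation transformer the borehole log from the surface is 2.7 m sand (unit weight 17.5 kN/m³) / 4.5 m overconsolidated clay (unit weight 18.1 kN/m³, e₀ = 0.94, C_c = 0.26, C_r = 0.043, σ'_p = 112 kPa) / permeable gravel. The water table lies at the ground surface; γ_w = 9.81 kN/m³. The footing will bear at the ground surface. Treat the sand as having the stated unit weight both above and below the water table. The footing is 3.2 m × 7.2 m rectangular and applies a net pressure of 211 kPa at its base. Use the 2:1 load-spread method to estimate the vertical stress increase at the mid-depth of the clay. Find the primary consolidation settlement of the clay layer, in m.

S_c ≈ 0.035 m

Mid-depth of clay below the ground surface: z = 2.7 + 4.5/2 = 4.95 m.
Total vertical stress at mid-clay: σ_v = 17.5×2.7 + 18.1×2.25 = 87.975 kPa.
Pore pressure: u = 9.81×(4.95 − 0) = 48.56 kPa.
Initial effective stress: σ'_0 = σ_v − u = 87.975 − 48.56 = 39.415 kPa.
Stress increase at mid-clay by the 2:1 spreading method:
Δσ = qBL/((B+z)(L+z)) = 211×3.2×7.2/((3.2+4.95)(7.2+4.95)) = 49.094 kPa
Final effective stress: σ'_f = 39.415 + 49.094 = 88.509 kPa.
σ'_f = 88.509 ≤ σ'_p = 112 kPa, so the clay remains overconsolidated and only the recompression index applies:
S_c = C_r·H/(1+e₀)·log₁₀(σ'_f/σ'_0) = 0.043×4.5/1.94×log₁₀(88.509/39.415)
    = 0.099743 × 0.35133 = 0.03504 m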